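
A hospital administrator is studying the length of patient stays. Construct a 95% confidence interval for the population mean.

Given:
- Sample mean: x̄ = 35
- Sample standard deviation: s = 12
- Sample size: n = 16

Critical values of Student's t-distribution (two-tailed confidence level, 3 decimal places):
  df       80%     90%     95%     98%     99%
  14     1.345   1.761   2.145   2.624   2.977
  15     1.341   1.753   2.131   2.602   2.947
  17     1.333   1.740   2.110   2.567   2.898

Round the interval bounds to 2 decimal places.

The population standard deviation σ is unknown (only the sample standard deviation s is given), so use a t-interval with df = n - 1 = 16 - 1 = 15.

For 95% confidence with df = 15, t* = 2.131 (from t-table)

Standard error: SE = s/√n = 12/√16 = 3.000000

Margin of error: E = t* × SE = 2.131 × 3.000000 = 6.3930

T-interval: x̄ ± E = 35 ± 6.3930 = (28.6070, 41.3930)

Rounded to 2 decimal places:

(28.61, 41.39)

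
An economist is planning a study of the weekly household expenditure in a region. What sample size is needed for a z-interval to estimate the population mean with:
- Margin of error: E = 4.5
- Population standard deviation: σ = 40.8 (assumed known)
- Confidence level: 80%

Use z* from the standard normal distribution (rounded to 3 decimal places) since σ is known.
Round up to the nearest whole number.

Using z* since population σ is known (z-interval formula).

For 80% confidence, z* = 1.282 (from standard normal table)

Sample size formula for z-interval: n = (z*σ/E)²

n = (1.282 × 40.8 / 4.5)²
  = (11.623467)²
  = 135.1050

Round up to the nearest whole number: n = 136

136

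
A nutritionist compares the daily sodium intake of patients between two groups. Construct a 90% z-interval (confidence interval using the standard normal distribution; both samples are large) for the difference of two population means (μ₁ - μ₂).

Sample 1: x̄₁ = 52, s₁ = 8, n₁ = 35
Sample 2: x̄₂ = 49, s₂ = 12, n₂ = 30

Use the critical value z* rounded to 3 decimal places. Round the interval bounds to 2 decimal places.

Both samples are large (n₁ = 35 ≥ 30, n₂ = 30 ≥ 30), so a z-interval for the difference of means applies.

Point estimate: x̄₁ - x̄₂ = 52 - 49 = 3

Standard error: SE = √(s₁²/n₁ + s₂²/n₂)
= √(8²/35 + 12²/30)
= √(1.828571 + 4.800000)
= 2.574601

For 90% confidence, z* = 1.645 (from standard normal table)
Margin of error: E = z* × SE = 1.645 × 2.574601 = 4.2352

Z-interval: (x̄₁ - x̄₂) ± E = 3 ± 4.2352 = (-1.2352, 7.2352)

Rounded to 2 decimal places:

(-1.24, 7.24)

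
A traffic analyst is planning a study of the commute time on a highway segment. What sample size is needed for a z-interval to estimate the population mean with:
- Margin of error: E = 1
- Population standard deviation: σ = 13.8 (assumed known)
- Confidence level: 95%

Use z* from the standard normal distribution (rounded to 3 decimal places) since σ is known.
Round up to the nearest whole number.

Using z* since population σ is known (z-interval formula).

For 95% confidence, z* = 1.96 (from standard normal table)

Sample size formula for z-interval: n = (z*σ/E)²

n = (1.96 × 13.8 / 1)²
  = (27.048000)²
  = 731.5943

Round up to the nearest whole number: n = 732

732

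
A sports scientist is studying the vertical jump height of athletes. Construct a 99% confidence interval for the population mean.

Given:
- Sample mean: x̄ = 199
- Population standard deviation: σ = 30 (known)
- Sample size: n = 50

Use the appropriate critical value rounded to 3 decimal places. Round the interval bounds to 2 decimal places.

The population standard deviation σ is known, so use a z-interval (standard normal critical value).

For 99% confidence, z* = 2.576 (from standard normal table)

Standard error: SE = σ/√n = 30/√50 = 4.242641

Margin of error: E = z* × SE = 2.576 × 4.242641 = 10.9290

Z-interval: x̄ ± E = 199 ± 10.9290 = (188.0710, 209.9290)

Rounded to 2 decimal places:

(188.07, 209.93)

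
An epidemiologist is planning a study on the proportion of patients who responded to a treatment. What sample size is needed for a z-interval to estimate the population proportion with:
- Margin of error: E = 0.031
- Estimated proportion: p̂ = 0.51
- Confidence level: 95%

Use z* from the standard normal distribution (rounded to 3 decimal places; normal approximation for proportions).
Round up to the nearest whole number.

Using z* for proportion z-interval (normal approximation).

For 95% confidence, z* = 1.96 (from standard normal table)

Sample size formula for proportion z-interval: n = z*²p̂(1-p̂)/E²

n = 1.96² × 0.51 × 0.49 / 0.031²
  = 3.8416 × 0.2499 / 0.000961
  = 998.9759

Round up to the nearest whole number: n = 999

999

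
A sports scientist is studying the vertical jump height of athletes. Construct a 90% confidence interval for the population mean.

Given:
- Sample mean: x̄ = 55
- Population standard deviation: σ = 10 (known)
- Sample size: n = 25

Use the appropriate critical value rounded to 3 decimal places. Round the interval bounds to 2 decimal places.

The population standard deviation σ is known, so use a z-interval (standard normal critical value).

For 90% confidence, z* = 1.645 (from standard normal table)

Standard error: SE = σ/√n = 10/√25 = 2.000000

Margin of error: E = z* × SE = 1.645 × 2.000000 = 3.2900

Z-interval: x̄ ± E = 55 ± 3.2900 = (51.7100, 58.2900)

Rounded to 2 decimal places:

(51.71, 58.29)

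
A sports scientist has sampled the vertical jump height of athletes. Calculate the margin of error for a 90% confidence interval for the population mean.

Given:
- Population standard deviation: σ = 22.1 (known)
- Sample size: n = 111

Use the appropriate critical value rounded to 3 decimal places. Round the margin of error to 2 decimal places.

The population standard deviation σ is known, so use the z-interval margin of error formula.

For 90% confidence, z* = 1.645 (from standard normal table)

Margin of error formula for z-interval: E = z* × σ/√n

E = 1.645 × 22.1/√111
  = 1.645 × 2.097639
  = 3.4506

Rounded to 2 decimal places:

3.45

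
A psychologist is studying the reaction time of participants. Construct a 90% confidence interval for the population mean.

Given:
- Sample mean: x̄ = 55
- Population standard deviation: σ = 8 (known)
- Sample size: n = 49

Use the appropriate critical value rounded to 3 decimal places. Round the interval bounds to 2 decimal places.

The population standard deviation σ is known, so use a z-interval (standard normal critical value).

For 90% confidence, z* = 1.645 (from standard normal table)

Standard error: SE = σ/√n = 8/√49 = 1.142857

Margin of error: E = z* × SE = 1.645 × 1.142857 = 1.8800

Z-interval: x̄ ± E = 55 ± 1.8800 = (53.1200, 56.8800)

Rounded to 2 decimal places:

(53.12, 56.88)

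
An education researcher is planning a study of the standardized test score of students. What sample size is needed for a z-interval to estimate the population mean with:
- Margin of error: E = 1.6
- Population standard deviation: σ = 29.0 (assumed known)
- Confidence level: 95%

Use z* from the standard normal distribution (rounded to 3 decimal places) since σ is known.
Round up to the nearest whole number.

Using z* since population σ is known (z-interval formula).

For 95% confidence, z* = 1.96 (from standard normal table)

Sample size formula for z-interval: n = (z*σ/E)²

n = (1.96 × 29.0 / 1.6)²
  = (35.525000)²
  = 1262.0256

Round up to the nearest whole number: n = 1263

1263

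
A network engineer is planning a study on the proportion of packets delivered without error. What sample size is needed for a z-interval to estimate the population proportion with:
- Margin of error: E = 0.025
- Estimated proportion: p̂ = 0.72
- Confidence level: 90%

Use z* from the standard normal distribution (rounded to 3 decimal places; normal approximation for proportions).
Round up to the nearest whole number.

Using z* for proportion z-interval (normal approximation).

For 90% confidence, z* = 1.645 (from standard normal table)

Sample size formula for proportion z-interval: n = z*²p̂(1-p̂)/E²

n = 1.645² × 0.72 × 0.28 / 0.025²
  = 2.706025 × 0.2016 / 0.000625
  = 872.8554

Round up to the nearest whole number: n = 873

873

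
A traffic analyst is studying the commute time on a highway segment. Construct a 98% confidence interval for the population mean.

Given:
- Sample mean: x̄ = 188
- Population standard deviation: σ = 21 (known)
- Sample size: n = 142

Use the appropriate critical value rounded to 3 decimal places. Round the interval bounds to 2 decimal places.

The population standard deviation σ is known, so use a z-interval (standard normal critical value).

For 98% confidence, z* = 2.326 (from standard normal table)

Standard error: SE = σ/√n = 21/√142 = 1.762281

Margin of error: E = z* × SE = 2.326 × 1.762281 = 4.0991

Z-interval: x̄ ± E = 188 ± 4.0991 = (183.9009, 192.0991)

Rounded to 2 decimal places:

(183.90, 192.10)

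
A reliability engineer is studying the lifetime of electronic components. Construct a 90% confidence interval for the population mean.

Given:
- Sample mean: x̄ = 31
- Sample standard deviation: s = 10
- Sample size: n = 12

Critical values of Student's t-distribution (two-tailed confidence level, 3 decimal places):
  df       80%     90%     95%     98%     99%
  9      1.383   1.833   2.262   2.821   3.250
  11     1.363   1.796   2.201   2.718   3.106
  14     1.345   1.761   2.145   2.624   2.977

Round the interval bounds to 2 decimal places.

The population standard deviation σ is unknown (only the sample standard deviation s is given), so use a t-interval with df = n - 1 = 12 - 1 = 11.

For 90% confidence with df = 11, t* = 1.796 (from t-table)

Standard error: SE = s/√n = 10/√12 = 2.886751

Margin of error: E = t* × SE = 1.796 × 2.886751 = 5.1846

T-interval: x̄ ± E = 31 ± 5.1846 = (25.8154, 36.1846)

Rounded to 2 decimal places:

(25.82, 36.18)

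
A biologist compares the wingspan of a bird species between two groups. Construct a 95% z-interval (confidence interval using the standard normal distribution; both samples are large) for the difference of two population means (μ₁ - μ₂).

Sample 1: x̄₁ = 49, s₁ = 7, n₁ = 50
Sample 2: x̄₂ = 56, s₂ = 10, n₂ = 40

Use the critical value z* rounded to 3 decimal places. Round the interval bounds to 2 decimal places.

Both samples are large (n₁ = 50 ≥ 30, n₂ = 40 ≥ 30), so a z-interval for the difference of means applies.

Point estimate: x̄₁ - x̄₂ = 49 - 56 = -7

Standard error: SE = √(s₁²/n₁ + s₂²/n₂)
= √(7²/50 + 10²/40)
= √(0.980000 + 2.500000)
= 1.865476

For 95% confidence, z* = 1.96 (from standard normal table)
Margin of error: E = z* × SE = 1.96 × 1.865476 = 3.6563

Z-interval: (x̄₁ - x̄₂) ± E = -7 ± 3.6563 = (-10.6563, -3.3437)

Rounded to 2 decimal places:

(-10.66, -3.34)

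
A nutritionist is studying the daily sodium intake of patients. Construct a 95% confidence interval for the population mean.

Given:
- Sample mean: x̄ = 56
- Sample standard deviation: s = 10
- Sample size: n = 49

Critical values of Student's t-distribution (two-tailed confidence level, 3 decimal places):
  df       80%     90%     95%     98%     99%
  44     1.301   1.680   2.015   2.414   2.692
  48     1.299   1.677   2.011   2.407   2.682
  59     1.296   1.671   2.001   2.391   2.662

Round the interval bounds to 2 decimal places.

The population standard deviation σ is unknown (only the sample standard deviation s is given), so use a t-interval with df = n - 1 = 49 - 1 = 48.

For 95% confidence with df = 48, t* = 2.011 (from t-table)

Standard error: SE = s/√n = 10/√49 = 1.428571

Margin of error: E = t* × SE = 2.011 × 1.428571 = 2.8729

T-interval: x̄ ± E = 56 ± 2.8729 = (53.1271, 58.8729)

Rounded to 2 decimal places:

(53.13, 58.87)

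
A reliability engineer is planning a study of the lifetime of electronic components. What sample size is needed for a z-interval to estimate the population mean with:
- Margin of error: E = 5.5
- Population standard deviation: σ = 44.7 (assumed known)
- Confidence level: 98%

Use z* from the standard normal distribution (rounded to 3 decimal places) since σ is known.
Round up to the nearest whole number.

Using z* since population σ is known (z-interval formula).

For 98% confidence, z* = 2.326 (from standard normal table)

Sample size formula for z-interval: n = (z*σ/E)²

n = (2.326 × 44.7 / 5.5)²
  = (18.904036)²
  = 357.3626

Round up to the nearest whole number: n = 358

358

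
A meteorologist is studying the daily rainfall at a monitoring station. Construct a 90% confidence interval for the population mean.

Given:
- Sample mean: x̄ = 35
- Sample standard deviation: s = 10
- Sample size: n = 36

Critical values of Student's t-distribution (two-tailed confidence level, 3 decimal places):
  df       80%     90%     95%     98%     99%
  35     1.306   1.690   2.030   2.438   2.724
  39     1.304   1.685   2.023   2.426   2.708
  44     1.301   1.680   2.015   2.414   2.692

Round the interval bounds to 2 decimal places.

The population standard deviation σ is unknown (only the sample standard deviation s is given), so use a t-interval with df = n - 1 = 36 - 1 = 35.

For 90% confidence with df = 35, t* = 1.690 (from t-table)

Standard error: SE = s/√n = 10/√36 = 1.666667

Margin of error: E = t* × SE = 1.690 × 1.666667 = 2.8167

T-interval: x̄ ± E = 35 ± 2.8167 = (32.1833, 37.8167)

Rounded to 2 decimal places:

(32.18, 37.82)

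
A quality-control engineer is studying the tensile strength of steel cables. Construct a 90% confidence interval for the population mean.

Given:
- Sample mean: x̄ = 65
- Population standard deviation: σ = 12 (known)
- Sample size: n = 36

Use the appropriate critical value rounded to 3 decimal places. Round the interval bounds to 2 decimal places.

The population standard deviation σ is known, so use a z-interval (standard normal critical value).

For 90% confidence, z* = 1.645 (from standard normal table)

Standard error: SE = σ/√n = 12/√36 = 2.000000

Margin of error: E = z* × SE = 1.645 × 2.000000 = 3.2900

Z-interval: x̄ ± E = 65 ± 3.2900 = (61.7100, 68.2900)

Rounded to 2 decimal places:

(61.71, 68.29)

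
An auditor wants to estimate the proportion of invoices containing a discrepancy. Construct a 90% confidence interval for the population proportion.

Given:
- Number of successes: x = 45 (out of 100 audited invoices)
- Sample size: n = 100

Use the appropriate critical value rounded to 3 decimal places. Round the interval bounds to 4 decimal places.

Sample proportion: p̂ = 45/100 = 0.450000

Check conditions for normal approximation:
  np̂ = 45 ≥ 10 ✓
  n(1-p̂) = 55 ≥ 10 ✓

The sample is large enough, so use a z-interval (normal approximation) for the proportion.

For 90% confidence, z* = 1.645 (from standard normal table)

Standard error: SE = √(p̂(1-p̂)/n) = √(0.450000×0.550000/100) = 0.04974937

Margin of error: E = z* × SE = 1.645 × 0.04974937 = 0.081838

Z-interval: p̂ ± E = 0.450000 ± 0.081838 = (0.368162, 0.531838)

Rounded to 4 decimal places:

(0.3682, 0.5318)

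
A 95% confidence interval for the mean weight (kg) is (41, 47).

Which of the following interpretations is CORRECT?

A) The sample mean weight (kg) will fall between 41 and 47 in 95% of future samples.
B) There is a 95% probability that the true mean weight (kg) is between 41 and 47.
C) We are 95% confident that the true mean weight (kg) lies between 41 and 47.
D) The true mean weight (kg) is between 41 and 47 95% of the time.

A confidence interval represents our confidence in the procedure, not a probability statement about the parameter.

Key concept: If we repeated this sampling process many times and computed a 95% CI each time, about 95% of those intervals would contain the true population parameter.

For this specific interval (41, 47):
- Midpoint (point estimate): 44
- Margin of error: 3

The correct interpretation is the one stating confidence that the true parameter lies in the interval — option C.

C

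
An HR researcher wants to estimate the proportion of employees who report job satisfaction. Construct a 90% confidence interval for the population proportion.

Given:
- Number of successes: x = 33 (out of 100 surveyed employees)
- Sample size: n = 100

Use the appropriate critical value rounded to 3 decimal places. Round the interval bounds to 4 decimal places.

Sample proportion: p̂ = 33/100 = 0.33000000

Check conditions for normal approximation:
  np̂ = 33 ≥ 10 ✓
  n(1-p̂) = 67 ≥ 10 ✓

The sample is large enough, so use a z-interval (normal approximation) for the proportion.

For 90% confidence, z* = 1.645 (from standard normal table)

Standard error: SE = √(p̂(1-p̂)/n) = √(0.33000000×0.67000000/100) = 0.0470212718

Margin of error: E = z* × SE = 1.645 × 0.0470212718 = 0.07734999

Z-interval: p̂ ± E = 0.33000000 ± 0.07734999 = (0.25265001, 0.40734999)

Rounded to 4 decimal places:

(0.2527, 0.4073)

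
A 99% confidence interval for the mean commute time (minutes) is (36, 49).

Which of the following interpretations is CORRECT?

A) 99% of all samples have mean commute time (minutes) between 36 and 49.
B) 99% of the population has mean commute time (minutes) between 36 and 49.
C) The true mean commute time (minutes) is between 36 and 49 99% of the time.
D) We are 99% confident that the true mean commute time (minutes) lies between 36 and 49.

A confidence interval represents our confidence in the procedure, not a probability statement about the parameter.

Key concept: If we repeated this sampling process many times and computed a 99% CI each time, about 99% of those intervals would contain the true population parameter.

For this specific interval (36, 49):
- Midpoint (point estimate): 42.5
- Margin of error: 6.5

The correct interpretation is the one stating confidence that the true parameter lies in the interval — option D.

D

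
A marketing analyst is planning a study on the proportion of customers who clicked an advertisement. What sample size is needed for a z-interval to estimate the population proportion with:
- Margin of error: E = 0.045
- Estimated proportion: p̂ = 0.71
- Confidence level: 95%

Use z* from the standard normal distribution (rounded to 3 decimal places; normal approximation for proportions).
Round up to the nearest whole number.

Using z* for proportion z-interval (normal approximation).

For 95% confidence, z* = 1.96 (from standard normal table)

Sample size formula for proportion z-interval: n = z*²p̂(1-p̂)/E²

n = 1.96² × 0.71 × 0.29 / 0.045²
  = 3.8416 × 0.2059 / 0.002025
  = 390.6101

Round up to the nearest whole number: n = 391

391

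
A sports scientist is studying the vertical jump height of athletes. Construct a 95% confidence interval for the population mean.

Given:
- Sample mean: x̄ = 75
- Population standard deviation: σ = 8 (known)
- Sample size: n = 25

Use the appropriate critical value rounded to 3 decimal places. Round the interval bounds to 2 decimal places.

The population standard deviation σ is known, so use a z-interval (standard normal critical value).

For 95% confidence, z* = 1.96 (from standard normal table)

Standard error: SE = σ/√n = 8/√25 = 1.600000

Margin of error: E = z* × SE = 1.96 × 1.600000 = 3.1360

Z-interval: x̄ ± E = 75 ± 3.1360 = (71.8640, 78.1360)

Rounded to 2 decimal places:

(71.86, 78.14)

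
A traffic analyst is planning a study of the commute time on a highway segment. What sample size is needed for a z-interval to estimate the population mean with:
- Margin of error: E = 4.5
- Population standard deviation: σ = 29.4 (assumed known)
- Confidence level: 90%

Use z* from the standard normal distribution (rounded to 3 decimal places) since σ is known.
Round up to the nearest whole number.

Using z* since population σ is known (z-interval formula).

For 90% confidence, z* = 1.645 (from standard normal table)

Sample size formula for z-interval: n = (z*σ/E)²

n = (1.645 × 29.4 / 4.5)²
  = (10.747333)²
  = 115.5052

Round up to the nearest whole number: n = 116

116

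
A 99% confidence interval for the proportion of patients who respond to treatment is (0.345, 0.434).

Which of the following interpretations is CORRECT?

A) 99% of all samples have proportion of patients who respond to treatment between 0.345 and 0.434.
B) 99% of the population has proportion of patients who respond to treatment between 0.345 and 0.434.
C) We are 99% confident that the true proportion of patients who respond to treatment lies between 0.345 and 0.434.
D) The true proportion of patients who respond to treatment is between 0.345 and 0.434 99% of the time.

A confidence interval represents our confidence in the procedure, not a probability statement about the parameter.

Key concept: If we repeated this sampling process many times and computed a 99% CI each time, about 99% of those intervals would contain the true population parameter.

For this specific interval (0.345, 0.434):
- Midpoint (point estimate): 0.3895
- Margin of error: 0.0445

The correct interpretation is the one stating confidence that the true parameter lies in the interval — option C.

C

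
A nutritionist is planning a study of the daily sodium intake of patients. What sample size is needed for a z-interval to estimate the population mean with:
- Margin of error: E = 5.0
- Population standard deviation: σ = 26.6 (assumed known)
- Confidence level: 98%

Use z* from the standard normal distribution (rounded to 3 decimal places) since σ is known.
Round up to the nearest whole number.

Using z* since population σ is known (z-interval formula).

For 98% confidence, z* = 2.326 (from standard normal table)

Sample size formula for z-interval: n = (z*σ/E)²

n = (2.326 × 26.6 / 5.0)²
  = (12.374320)²
  = 153.1238

Round up to the nearest whole number: n = 154

154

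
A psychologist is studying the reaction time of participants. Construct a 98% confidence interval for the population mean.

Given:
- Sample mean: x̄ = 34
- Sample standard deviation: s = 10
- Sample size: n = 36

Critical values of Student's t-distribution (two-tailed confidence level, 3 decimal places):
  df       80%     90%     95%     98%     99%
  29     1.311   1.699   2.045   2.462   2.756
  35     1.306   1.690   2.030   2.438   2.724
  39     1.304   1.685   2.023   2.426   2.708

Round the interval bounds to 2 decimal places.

The population standard deviation σ is unknown (only the sample standard deviation s is given), so use a t-interval with df = n - 1 = 36 - 1 = 35.

For 98% confidence with df = 35, t* = 2.438 (from t-table)

Standard error: SE = s/√n = 10/√36 = 1.666667

Margin of error: E = t* × SE = 2.438 × 1.666667 = 4.0633

T-interval: x̄ ± E = 34 ± 4.0633 = (29.9367, 38.0633)

Rounded to 2 decimal places:

(29.94, 38.06)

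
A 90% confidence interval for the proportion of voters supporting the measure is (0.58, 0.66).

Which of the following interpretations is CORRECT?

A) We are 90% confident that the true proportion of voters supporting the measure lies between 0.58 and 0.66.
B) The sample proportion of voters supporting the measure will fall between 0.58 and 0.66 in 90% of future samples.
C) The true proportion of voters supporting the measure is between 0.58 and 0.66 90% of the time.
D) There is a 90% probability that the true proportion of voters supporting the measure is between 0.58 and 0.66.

A confidence interval represents our confidence in the procedure, not a probability statement about the parameter.

Key concept: If we repeated this sampling process many times and computed a 90% CI each time, about 90% of those intervals would contain the true population parameter.

For this specific interval (0.58, 0.66):
- Midpoint (point estimate): 0.62
- Margin of error: 0.04

The correct interpretation is the one stating confidence that the true parameter lies in the interval — option A.

A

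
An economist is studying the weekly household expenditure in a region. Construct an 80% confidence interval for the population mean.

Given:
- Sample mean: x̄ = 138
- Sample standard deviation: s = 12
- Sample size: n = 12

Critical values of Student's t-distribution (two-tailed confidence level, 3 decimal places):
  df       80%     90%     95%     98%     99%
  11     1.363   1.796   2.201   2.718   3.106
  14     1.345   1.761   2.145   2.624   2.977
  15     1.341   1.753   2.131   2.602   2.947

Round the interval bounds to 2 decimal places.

The population standard deviation σ is unknown (only the sample standard deviation s is given), so use a t-interval with df = n - 1 = 12 - 1 = 11.

For 80% confidence with df = 11, t* = 1.363 (from t-table)

Standard error: SE = s/√n = 12/√12 = 3.464102

Margin of error: E = t* × SE = 1.363 × 3.464102 = 4.7216

T-interval: x̄ ± E = 138 ± 4.7216 = (133.2784, 142.7216)

Rounded to 2 decimal places:

(133.28, 142.72)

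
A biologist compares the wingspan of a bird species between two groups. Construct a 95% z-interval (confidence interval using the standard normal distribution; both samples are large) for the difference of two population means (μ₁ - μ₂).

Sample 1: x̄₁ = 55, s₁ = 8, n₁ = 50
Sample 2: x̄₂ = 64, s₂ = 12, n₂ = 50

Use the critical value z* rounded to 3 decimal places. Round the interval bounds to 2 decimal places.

Both samples are large (n₁ = 50 ≥ 30, n₂ = 50 ≥ 30), so a z-interval for the difference of means applies.

Point estimate: x̄₁ - x̄₂ = 55 - 64 = -9

Standard error: SE = √(s₁²/n₁ + s₂²/n₂)
= √(8²/50 + 12²/50)
= √(1.280000 + 2.880000)
= 2.039608

For 95% confidence, z* = 1.96 (from standard normal table)
Margin of error: E = z* × SE = 1.96 × 2.039608 = 3.9976

Z-interval: (x̄₁ - x̄₂) ± E = -9 ± 3.9976 = (-12.9976, -5.0024)

Rounded to 2 decimal places:

(-13.00, -5.00)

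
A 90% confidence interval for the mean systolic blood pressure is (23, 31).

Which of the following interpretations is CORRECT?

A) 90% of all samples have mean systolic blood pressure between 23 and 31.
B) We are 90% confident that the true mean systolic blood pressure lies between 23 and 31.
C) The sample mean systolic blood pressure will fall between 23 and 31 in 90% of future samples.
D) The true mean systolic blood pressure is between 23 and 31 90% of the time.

A confidence interval represents our confidence in the procedure, not a probability statement about the parameter.

Key concept: If we repeated this sampling process many times and computed a 90% CI each time, about 90% of those intervals would contain the true population parameter.

For this specific interval (23, 31):
- Midpoint (point estimate): 27
- Margin of error: 4

The correct interpretation is the one stating confidence that the true parameter lies in the interval — option B.

B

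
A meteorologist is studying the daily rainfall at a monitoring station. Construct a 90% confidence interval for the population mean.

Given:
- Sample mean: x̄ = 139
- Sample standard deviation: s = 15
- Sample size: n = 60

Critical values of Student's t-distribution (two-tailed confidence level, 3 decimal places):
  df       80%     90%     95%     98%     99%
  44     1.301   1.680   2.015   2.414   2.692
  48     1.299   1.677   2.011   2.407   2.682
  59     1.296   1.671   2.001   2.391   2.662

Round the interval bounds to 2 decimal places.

The population standard deviation σ is unknown (only the sample standard deviation s is given), so use a t-interval with df = n - 1 = 60 - 1 = 59.

For 90% confidence with df = 59, t* = 1.671 (from t-table)

Standard error: SE = s/√n = 15/√60 = 1.936492

Margin of error: E = t* × SE = 1.671 × 1.936492 = 3.2359

T-interval: x̄ ± E = 139 ± 3.2359 = (135.7641, 142.2359)

Rounded to 2 decimal places:

(135.76, 142.24)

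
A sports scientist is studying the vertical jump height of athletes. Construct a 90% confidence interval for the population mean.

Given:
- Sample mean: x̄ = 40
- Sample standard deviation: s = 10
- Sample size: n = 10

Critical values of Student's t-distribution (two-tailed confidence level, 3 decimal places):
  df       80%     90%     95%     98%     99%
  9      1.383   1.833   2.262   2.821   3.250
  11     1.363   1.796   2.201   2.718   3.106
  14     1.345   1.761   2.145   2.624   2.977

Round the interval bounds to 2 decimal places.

The population standard deviation σ is unknown (only the sample standard deviation s is given), so use a t-interval with df = n - 1 = 10 - 1 = 9.

For 90% confidence with df = 9, t* = 1.833 (from t-table)

Standard error: SE = s/√n = 10/√10 = 3.162278

Margin of error: E = t* × SE = 1.833 × 3.162278 = 5.7965

T-interval: x̄ ± E = 40 ± 5.7965 = (34.2035, 45.7965)

Rounded to 2 decimal places:

(34.20, 45.80)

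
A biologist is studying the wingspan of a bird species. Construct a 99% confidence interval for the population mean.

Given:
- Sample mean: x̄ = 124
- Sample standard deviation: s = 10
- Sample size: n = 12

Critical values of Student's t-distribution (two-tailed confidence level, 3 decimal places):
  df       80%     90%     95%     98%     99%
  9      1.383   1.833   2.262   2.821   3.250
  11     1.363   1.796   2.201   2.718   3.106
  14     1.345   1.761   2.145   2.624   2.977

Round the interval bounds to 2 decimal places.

The population standard deviation σ is unknown (only the sample standard deviation s is given), so use a t-interval with df = n - 1 = 12 - 1 = 11.

For 99% confidence with df = 11, t* = 3.106 (from t-table)

Standard error: SE = s/√n = 10/√12 = 2.886751

Margin of error: E = t* × SE = 3.106 × 2.886751 = 8.9662

T-interval: x̄ ± E = 124 ± 8.9662 = (115.0338, 132.9662)

Rounded to 2 decimal places:

(115.03, 132.97)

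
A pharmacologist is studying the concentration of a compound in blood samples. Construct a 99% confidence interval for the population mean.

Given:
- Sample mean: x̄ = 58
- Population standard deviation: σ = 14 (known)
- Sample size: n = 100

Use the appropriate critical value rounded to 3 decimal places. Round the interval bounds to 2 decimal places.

The population standard deviation σ is known, so use a z-interval (standard normal critical value).

For 99% confidence, z* = 2.576 (from standard normal table)

Standard error: SE = σ/√n = 14/√100 = 1.400000

Margin of error: E = z* × SE = 2.576 × 1.400000 = 3.6064

Z-interval: x̄ ± E = 58 ± 3.6064 = (54.3936, 61.6064)

Rounded to 2 decimal places:

(54.39, 61.61)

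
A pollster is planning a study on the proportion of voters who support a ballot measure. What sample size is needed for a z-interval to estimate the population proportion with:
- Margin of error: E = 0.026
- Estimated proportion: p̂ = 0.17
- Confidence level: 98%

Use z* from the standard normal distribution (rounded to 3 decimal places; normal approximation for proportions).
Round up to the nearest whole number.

Using z* for proportion z-interval (normal approximation).

For 98% confidence, z* = 2.326 (from standard normal table)

Sample size formula for proportion z-interval: n = z*²p̂(1-p̂)/E²

n = 2.326² × 0.17 × 0.83 / 0.026²
  = 5.410276 × 0.1411 / 0.000676
  = 1129.2751

Round up to the nearest whole number: n = 1130

1130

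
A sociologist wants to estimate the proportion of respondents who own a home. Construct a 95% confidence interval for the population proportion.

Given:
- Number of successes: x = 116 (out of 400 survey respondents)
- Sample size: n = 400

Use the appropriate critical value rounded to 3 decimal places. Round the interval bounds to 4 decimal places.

Sample proportion: p̂ = 116/400 = 0.290000

Check conditions for normal approximation:
  np̂ = 116 ≥ 10 ✓
  n(1-p̂) = 284 ≥ 10 ✓

The sample is large enough, so use a z-interval (normal approximation) for the proportion.

For 95% confidence, z* = 1.96 (from standard normal table)

Standard error: SE = √(p̂(1-p̂)/n) = √(0.290000×0.710000/400) = 0.02268810

Margin of error: E = z* × SE = 1.96 × 0.02268810 = 0.044469

Z-interval: p̂ ± E = 0.290000 ± 0.044469 = (0.245531, 0.334469)

Rounded to 4 decimal places:

(0.2455, 0.3345)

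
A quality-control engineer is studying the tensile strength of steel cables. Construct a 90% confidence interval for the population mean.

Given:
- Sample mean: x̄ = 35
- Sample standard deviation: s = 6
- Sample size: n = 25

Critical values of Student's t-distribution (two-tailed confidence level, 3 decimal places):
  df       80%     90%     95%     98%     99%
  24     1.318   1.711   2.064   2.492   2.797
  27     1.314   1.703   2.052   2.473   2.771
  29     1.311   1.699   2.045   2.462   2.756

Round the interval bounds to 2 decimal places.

The population standard deviation σ is unknown (only the sample standard deviation s is given), so use a t-interval with df = n - 1 = 25 - 1 = 24.

For 90% confidence with df = 24, t* = 1.711 (from t-table)

Standard error: SE = s/√n = 6/√25 = 1.200000

Margin of error: E = t* × SE = 1.711 × 1.200000 = 2.0532

T-interval: x̄ ± E = 35 ± 2.0532 = (32.9468, 37.0532)

Rounded to 2 decimal places:

(32.95, 37.05)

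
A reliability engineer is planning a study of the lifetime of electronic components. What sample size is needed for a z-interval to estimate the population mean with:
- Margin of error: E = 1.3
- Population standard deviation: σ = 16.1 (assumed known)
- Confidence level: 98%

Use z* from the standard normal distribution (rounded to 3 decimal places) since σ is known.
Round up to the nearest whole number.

Using z* since population σ is known (z-interval formula).

For 98% confidence, z* = 2.326 (from standard normal table)

Sample size formula for z-interval: n = (z*σ/E)²

n = (2.326 × 16.1 / 1.3)²
  = (28.806615)²
  = 829.8211

Round up to the nearest whole number: n = 830

830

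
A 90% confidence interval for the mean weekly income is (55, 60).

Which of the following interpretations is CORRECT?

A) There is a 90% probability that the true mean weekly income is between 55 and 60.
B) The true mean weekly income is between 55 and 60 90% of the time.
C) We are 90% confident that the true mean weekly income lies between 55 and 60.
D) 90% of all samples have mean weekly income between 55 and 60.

A confidence interval represents our confidence in the procedure, not a probability statement about the parameter.

Key concept: If we repeated this sampling process many times and computed a 90% CI each time, about 90% of those intervals would contain the true population parameter.

For this specific interval (55, 60):
- Midpoint (point estimate): 57.5
- Margin of error: 2.5

The correct interpretation is the one stating confidence that the true parameter lies in the interval — option C.

C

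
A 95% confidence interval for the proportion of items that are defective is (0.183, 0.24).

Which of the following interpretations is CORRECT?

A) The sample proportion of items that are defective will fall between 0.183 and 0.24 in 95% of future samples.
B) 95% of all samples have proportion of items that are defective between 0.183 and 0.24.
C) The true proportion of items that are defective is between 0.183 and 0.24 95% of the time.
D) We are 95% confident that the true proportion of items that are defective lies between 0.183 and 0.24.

A confidence interval represents our confidence in the procedure, not a probability statement about the parameter.

Key concept: If we repeated this sampling process many times and computed a 95% CI each time, about 95% of those intervals would contain the true population parameter.

For this specific interval (0.183, 0.24):
- Midpoint (point estimate): 0.2115
- Margin of error: 0.0285

The correct interpretation is the one stating confidence that the true parameter lies in the interval — option D.

D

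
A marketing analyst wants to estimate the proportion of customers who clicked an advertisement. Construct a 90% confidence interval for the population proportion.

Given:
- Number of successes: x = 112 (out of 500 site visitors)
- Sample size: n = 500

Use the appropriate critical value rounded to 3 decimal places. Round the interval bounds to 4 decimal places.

Sample proportion: p̂ = 112/500 = 0.224000

Check conditions for normal approximation:
  np̂ = 112 ≥ 10 ✓
  n(1-p̂) = 388 ≥ 10 ✓

The sample is large enough, so use a z-interval (normal approximation) for the proportion.

For 90% confidence, z* = 1.645 (from standard normal table)

Standard error: SE = √(p̂(1-p̂)/n) = √(0.224000×0.776000/500) = 0.01864532

Margin of error: E = z* × SE = 1.645 × 0.01864532 = 0.030672

Z-interval: p̂ ± E = 0.224000 ± 0.030672 = (0.193328, 0.254672)

Rounded to 4 decimal places:

(0.1933, 0.2547)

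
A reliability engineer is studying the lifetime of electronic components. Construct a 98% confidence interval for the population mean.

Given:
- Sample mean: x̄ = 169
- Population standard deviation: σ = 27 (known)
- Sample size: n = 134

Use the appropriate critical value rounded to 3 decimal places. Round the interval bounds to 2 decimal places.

The population standard deviation σ is known, so use a z-interval (standard normal critical value).

For 98% confidence, z* = 2.326 (from standard normal table)

Standard error: SE = σ/√n = 27/√134 = 2.332445

Margin of error: E = z* × SE = 2.326 × 2.332445 = 5.4253

Z-interval: x̄ ± E = 169 ± 5.4253 = (163.5747, 174.4253)

Rounded to 2 decimal places:

(163.57, 174.43)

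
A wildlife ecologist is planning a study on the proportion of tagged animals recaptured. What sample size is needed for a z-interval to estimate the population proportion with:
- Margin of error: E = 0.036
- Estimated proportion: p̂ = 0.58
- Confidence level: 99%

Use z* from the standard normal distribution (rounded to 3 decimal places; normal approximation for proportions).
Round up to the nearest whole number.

Using z* for proportion z-interval (normal approximation).

For 99% confidence, z* = 2.576 (from standard normal table)

Sample size formula for proportion z-interval: n = z*²p̂(1-p̂)/E²

n = 2.576² × 0.58 × 0.42 / 0.036²
  = 6.635776 × 0.2436 / 0.001296
  = 1247.2801

Round up to the nearest whole number: n = 1248

1248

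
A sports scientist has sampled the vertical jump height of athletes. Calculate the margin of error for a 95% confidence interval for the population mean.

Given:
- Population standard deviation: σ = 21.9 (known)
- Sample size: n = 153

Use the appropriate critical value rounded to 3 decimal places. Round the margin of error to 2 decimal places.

The population standard deviation σ is known, so use the z-interval margin of error formula.

For 95% confidence, z* = 1.96 (from standard normal table)

Margin of error formula for z-interval: E = z* × σ/√n

E = 1.96 × 21.9/√153
  = 1.96 × 1.770510
  = 3.4702

Rounded to 2 decimal places:

3.47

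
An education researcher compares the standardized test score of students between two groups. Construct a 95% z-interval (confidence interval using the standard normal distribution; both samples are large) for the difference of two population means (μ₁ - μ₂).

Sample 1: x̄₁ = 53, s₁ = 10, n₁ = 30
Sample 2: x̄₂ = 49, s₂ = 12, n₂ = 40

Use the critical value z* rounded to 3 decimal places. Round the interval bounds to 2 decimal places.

Both samples are large (n₁ = 30 ≥ 30, n₂ = 40 ≥ 30), so a z-interval for the difference of means applies.

Point estimate: x̄₁ - x̄₂ = 53 - 49 = 4

Standard error: SE = √(s₁²/n₁ + s₂²/n₂)
= √(10²/30 + 12²/40)
= √(3.333333 + 3.600000)
= 2.633122

For 95% confidence, z* = 1.96 (from standard normal table)
Margin of error: E = z* × SE = 1.96 × 2.633122 = 5.1609

Z-interval: (x̄₁ - x̄₂) ± E = 4 ± 5.1609 = (-1.1609, 9.1609)

Rounded to 2 decimal places:

(-1.16, 9.16)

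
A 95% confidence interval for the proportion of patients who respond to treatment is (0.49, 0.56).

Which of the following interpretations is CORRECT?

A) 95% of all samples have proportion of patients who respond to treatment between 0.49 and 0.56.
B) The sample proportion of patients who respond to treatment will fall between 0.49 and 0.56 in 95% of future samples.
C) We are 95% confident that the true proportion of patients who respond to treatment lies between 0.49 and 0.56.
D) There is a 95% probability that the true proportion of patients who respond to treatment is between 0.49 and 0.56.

A confidence interval represents our confidence in the procedure, not a probability statement about the parameter.

Key concept: If we repeated this sampling process many times and computed a 95% CI each time, about 95% of those intervals would contain the true population parameter.

For this specific interval (0.49, 0.56):
- Midpoint (point estimate): 0.525
- Margin of error: 0.035

The correct interpretation is the one stating confidence that the true parameter lies in the interval — option C.

C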